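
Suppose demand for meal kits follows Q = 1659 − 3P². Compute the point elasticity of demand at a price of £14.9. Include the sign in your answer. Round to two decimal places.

-1.34

At P = 14.9, Q = 992.970.
dQ/dP = −6P = -89.400.
ε = (dQ/dP)(P/Q) = (-89.400)(14.9/992.970).
|ε| > 1, so demand is elastic at this price.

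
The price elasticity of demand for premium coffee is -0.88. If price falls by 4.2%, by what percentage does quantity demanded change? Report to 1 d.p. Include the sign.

3.7%

%ΔQ ≈ ε × %ΔP = (-0.88)(-4.2%) = 3.70%.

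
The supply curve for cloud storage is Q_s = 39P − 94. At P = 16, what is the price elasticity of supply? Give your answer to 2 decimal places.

1.18

At P = 16, Q_s = 530.
dQ_s/dP = 39.
ε_s = (dQ_s/dP)(P/Q_s) = (39)(16/530).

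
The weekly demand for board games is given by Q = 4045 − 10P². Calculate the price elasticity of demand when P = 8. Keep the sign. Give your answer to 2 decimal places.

At P = 8, Q = 3405.
dQ/dP = −20P = -160.
ε = (dQ/dP)(P/Q) = (-160)(8/3405).
|ε| < 1, so demand is inelastic at this price.

-0.38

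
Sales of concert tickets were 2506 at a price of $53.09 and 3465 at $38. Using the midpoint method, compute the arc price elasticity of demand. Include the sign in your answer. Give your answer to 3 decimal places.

ΔQ = 3465 − 2506 = 959; ΔP = 38 − 53.09 = -15.09.
Midpoints: P̄ = 45.55, Q̄ = 2985.5.
ε = (ΔQ/ΔP)(P̄/Q̄) = (959/-15.09)(45.55/2985.5).

-0.970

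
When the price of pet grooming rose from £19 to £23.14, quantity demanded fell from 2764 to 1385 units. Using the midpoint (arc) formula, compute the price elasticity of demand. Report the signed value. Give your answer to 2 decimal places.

-3.38

ΔQ = 1385 − 2764 = -1379; ΔP = 23.14 − 19 = 4.14.
Midpoints: P̄ = 21.07, Q̄ = 2074.5.
ε = (ΔQ/ΔP)(P̄/Q̄) = (-1379/4.14)(21.07/2074.5).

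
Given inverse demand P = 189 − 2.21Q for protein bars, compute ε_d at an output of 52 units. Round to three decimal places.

At Q = 52, P = 189 − 2.21(52) = 74.08.
dP/dQ = −2.21, so dQ/dP = 1/(−2.21) = -0.452.
ε = (dQ/dP)(P/Q) = (-0.452)(74.08/52).

-0.645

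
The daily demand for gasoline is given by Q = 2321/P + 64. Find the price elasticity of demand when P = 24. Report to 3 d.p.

-0.602

At P = 24, Q = 160.708.
dQ/dP = −2321/P² = -4.030.
ε = (dQ/dP)(P/Q) = (-4.030)(24/160.708).
|ε| < 1, so demand is inelastic at this price.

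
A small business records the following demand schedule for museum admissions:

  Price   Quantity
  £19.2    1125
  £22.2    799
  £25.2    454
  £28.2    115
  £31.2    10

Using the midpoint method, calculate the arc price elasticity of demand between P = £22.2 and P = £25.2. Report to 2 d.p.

-4.35

At P = 22.2, Q = 799; at P = 25.2, Q = 454.
ΔQ = -345, ΔP = 3.0. Midpoints: P̄ = 23.70, Q̄ = 626.5.
ε = (ΔQ/ΔP)(P̄/Q̄) = (-345/3.0)(23.70/626.5).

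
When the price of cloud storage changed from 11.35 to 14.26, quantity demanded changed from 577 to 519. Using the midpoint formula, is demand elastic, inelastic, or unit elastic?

inelastic

Arc ε ≈ -0.466.
|ε| = 0.47 < 1.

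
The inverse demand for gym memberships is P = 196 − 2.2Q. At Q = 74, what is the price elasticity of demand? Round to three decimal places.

-0.204

At Q = 74, P = 196 − 2.2(74) = 33.20.
dP/dQ = −2.2, so dQ/dP = 1/(−2.2) = -0.455.
ε = (dQ/dP)(P/Q) = (-0.455)(33.20/74).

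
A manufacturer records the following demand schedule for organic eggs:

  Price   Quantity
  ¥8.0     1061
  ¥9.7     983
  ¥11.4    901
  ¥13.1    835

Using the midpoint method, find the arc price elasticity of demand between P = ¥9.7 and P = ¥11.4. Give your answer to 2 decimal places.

-0.54

At P = 9.7, Q = 983; at P = 11.4, Q = 901.
ΔQ = -82, ΔP = 1.7. Midpoints: P̄ = 10.55, Q̄ = 942.0.
ε = (ΔQ/ΔP)(P̄/Q̄) = (-82/1.7)(10.55/942.0).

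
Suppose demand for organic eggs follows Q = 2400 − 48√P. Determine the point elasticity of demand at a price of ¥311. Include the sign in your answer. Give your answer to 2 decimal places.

-0.27

At P = 311, Q = 1553.511.
dQ/dP = −48/(2√P) = -1.361.
ε = (dQ/dP)(P/Q) = (-1.361)(311/1553.511).
|ε| < 1, so demand is inelastic at this price.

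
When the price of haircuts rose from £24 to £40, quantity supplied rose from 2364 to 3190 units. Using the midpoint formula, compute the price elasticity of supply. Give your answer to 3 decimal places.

0.595

ΔQ = 3190 − 2364 = 826; ΔP = 40 − 24 = 16.
Midpoints: P̄ = 32.00, Q̄ = 2777.0.
ε_s = (ΔQ/ΔP)(P̄/Q̄) = (826/16)(32.00/2777.0).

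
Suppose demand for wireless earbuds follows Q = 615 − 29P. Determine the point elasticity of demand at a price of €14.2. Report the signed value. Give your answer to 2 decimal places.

-2.03

At P = 14.2, Q = 203.200.
dQ/dP = −29.
ε = (dQ/dP)(P/Q) = (-29)(14.2/203.200).
|ε| > 1, so demand is elastic at this price.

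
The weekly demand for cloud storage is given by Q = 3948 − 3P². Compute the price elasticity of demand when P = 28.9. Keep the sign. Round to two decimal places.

At P = 28.9, Q = 1442.370.
dQ/dP = −6P = -173.400.
ε = (dQ/dP)(P/Q) = (-173.400)(28.9/1442.370).

-3.47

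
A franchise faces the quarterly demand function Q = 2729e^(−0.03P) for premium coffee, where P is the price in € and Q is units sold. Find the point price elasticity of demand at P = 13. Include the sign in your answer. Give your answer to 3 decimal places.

At P = 13, Q = 1847.688.
dQ/dP = −0.03·2729e^(−0.03P) = −0.03Q = -55.431.
ε = (dQ/dP)(P/Q) = (-55.431)(13/1847.688).

-0.390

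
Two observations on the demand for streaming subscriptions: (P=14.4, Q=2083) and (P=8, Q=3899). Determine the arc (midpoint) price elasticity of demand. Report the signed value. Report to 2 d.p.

-1.06

ΔQ = 3899 − 2083 = 1816; ΔP = 8 − 14.4 = -6.4.
Midpoints: P̄ = 11.20, Q̄ = 2991.0.
ε = (ΔQ/ΔP)(P̄/Q̄) = (1816/-6.4)(11.20/2991.0).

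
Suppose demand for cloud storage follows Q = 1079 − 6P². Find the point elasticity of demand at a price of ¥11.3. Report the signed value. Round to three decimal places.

-4.898

At P = 11.3, Q = 312.860.
dQ/dP = −12P = -135.600.
ε = (dQ/dP)(P/Q) = (-135.600)(11.3/312.860).
|ε| > 1, so demand is elastic at this price.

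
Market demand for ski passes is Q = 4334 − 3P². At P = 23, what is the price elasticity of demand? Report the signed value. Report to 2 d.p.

At P = 23, Q = 2747.
dQ/dP = −6P = -138.
ε = (dQ/dP)(P/Q) = (-138)(23/2747).
|ε| > 1, so demand is elastic at this price.

-1.16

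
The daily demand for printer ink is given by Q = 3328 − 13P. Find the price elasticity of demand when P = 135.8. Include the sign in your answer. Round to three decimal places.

-1.130

At P = 135.8, Q = 1562.600.
dQ/dP = −13.
ε = (dQ/dP)(P/Q) = (-13)(135.8/1562.600).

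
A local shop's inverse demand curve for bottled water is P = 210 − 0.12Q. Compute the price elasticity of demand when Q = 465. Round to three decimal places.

-2.763

At Q = 465, P = 210 − 0.12(465) = 154.20.
dP/dQ = −0.12, so dQ/dP = 1/(−0.12) = -8.333.
ε = (dQ/dP)(P/Q) = (-8.333)(154.20/465).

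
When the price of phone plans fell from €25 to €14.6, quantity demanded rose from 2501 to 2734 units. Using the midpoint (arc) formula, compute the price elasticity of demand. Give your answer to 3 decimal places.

ΔQ = 2734 − 2501 = 233; ΔP = 14.6 − 25 = -10.4.
Midpoints: P̄ = 19.80, Q̄ = 2617.5.
ε = (ΔQ/ΔP)(P̄/Q̄) = (233/-10.4)(19.80/2617.5).

-0.169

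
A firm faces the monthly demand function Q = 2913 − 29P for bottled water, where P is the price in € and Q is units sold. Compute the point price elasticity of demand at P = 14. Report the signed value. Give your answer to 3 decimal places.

-0.162

At P = 14, Q = 2507.
dQ/dP = −29.
ε = (dQ/dP)(P/Q) = (-29)(14/2507).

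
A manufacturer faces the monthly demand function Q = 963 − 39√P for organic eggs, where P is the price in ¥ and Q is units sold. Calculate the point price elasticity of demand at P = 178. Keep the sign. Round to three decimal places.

At P = 178, Q = 442.675.
dQ/dP = −39/(2√P) = -1.462.
ε = (dQ/dP)(P/Q) = (-1.462)(178/442.675).
|ε| < 1, so demand is inelastic at this price.

-0.588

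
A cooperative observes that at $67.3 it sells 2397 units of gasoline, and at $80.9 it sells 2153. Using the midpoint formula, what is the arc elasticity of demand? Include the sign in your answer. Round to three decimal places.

-0.584

ΔQ = 2153 − 2397 = -244; ΔP = 80.9 − 67.3 = 13.6.
Midpoints: P̄ = 74.10, Q̄ = 2275.0.
ε = (ΔQ/ΔP)(P̄/Q̄) = (-244/13.6)(74.10/2275.0).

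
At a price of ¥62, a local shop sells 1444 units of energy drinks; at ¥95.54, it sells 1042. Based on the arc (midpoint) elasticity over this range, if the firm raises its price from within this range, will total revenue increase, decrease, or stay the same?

increase

Arc ε = (-402/33.54)(78.77/1243.0) ≈ -0.760.
|ε| = 0.76 < 1, so demand is inelastic. A price rise therefore raises total revenue.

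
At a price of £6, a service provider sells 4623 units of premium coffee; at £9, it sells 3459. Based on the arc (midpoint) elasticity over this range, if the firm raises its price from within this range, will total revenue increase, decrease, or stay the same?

Arc ε = (-1164/3)(7.50/4041.0) ≈ -0.720.
|ε| = 0.72 < 1, so demand is inelastic. A price rise therefore raises total revenue.

increase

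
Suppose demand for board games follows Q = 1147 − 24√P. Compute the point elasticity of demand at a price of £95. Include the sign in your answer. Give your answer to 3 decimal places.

-0.128

At P = 95, Q = 913.077.
dQ/dP = −24/(2√P) = -1.231.
ε = (dQ/dP)(P/Q) = (-1.231)(95/913.077).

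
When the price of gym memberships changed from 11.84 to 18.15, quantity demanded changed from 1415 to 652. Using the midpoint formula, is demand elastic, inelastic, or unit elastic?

elastic

Arc ε ≈ -1.754.
|ε| = 1.75 > 1.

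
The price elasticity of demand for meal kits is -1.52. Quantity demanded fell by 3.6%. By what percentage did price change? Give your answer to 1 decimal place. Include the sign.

2.4%

%ΔP ≈ %ΔQ / ε = (-3.6%)/(-1.52) = 2.37%.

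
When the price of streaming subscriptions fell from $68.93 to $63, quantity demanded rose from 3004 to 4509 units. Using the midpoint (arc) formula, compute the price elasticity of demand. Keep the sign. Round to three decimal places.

ΔQ = 4509 − 3004 = 1505; ΔP = 63 − 68.93 = -5.93.
Midpoints: P̄ = 65.97, Q̄ = 3756.5.
ε = (ΔQ/ΔP)(P̄/Q̄) = (1505/-5.93)(65.97/3756.5).

-4.457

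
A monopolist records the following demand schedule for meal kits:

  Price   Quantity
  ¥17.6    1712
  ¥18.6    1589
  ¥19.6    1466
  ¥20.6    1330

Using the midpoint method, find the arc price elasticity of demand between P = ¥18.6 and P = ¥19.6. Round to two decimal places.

-1.54

At P = 18.6, Q = 1589; at P = 19.6, Q = 1466.
ΔQ = -123, ΔP = 1.0. Midpoints: P̄ = 19.10, Q̄ = 1527.5.
ε = (ΔQ/ΔP)(P̄/Q̄) = (-123/1.0)(19.10/1527.5).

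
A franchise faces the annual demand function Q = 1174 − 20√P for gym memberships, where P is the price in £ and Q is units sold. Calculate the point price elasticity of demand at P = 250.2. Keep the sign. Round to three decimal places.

At P = 250.2, Q = 857.646.
dQ/dP = −20/(2√P) = -0.632.
ε = (dQ/dP)(P/Q) = (-0.632)(250.2/857.646).

-0.184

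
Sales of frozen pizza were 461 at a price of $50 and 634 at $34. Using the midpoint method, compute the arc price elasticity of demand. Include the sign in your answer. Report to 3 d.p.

-0.829

ΔQ = 634 − 461 = 173; ΔP = 34 − 50 = -16.
Midpoints: P̄ = 42.00, Q̄ = 547.5.
ε = (ΔQ/ΔP)(P̄/Q̄) = (173/-16)(42.00/547.5).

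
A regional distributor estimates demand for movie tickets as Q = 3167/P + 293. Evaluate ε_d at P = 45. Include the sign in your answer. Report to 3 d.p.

-0.194

At P = 45, Q = 363.378.
dQ/dP = −3167/P² = -1.564.
ε = (dQ/dP)(P/Q) = (-1.564)(45/363.378).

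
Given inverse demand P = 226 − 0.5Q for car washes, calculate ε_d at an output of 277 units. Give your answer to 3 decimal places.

At Q = 277, P = 226 − 0.5(277) = 87.50.
dP/dQ = −0.5, so dQ/dP = 1/(−0.5) = -2.000.
ε = (dQ/dP)(P/Q) = (-2.000)(87.50/277).

-0.632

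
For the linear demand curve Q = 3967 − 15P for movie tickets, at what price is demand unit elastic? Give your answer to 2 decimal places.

For linear demand Q = a − bP, ε = −bP/(a − bP). |ε| = 1 when bP = a − bP, i.e. P = a/(2b).
P = 3967/(2·15) = 3967/30 = 132.2333.

132.23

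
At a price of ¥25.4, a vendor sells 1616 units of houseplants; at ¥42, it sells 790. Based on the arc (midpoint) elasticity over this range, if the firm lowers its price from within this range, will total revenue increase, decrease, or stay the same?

Arc ε = (-826/16.6)(33.70/1203.0) ≈ -1.394.
|ε| = 1.39 > 1, so demand is elastic. A price cut therefore raises total revenue.

increase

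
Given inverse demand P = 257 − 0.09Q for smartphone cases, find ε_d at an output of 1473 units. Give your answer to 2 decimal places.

At Q = 1473, P = 257 − 0.09(1473) = 124.43.
dP/dQ = −0.09, so dQ/dP = 1/(−0.09) = -11.111.
ε = (dQ/dP)(P/Q) = (-11.111)(124.43/1473).

-0.94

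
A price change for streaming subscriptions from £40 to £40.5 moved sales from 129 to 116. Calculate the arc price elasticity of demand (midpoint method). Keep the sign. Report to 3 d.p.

ΔQ = 116 − 129 = -13; ΔP = 40.5 − 40 = 0.5.
Midpoints: P̄ = 40.25, Q̄ = 122.5.
ε = (ΔQ/ΔP)(P̄/Q̄) = (-13/0.5)(40.25/122.5).

-8.543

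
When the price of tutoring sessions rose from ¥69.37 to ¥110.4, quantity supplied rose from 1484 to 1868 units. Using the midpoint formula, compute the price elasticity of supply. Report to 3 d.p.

ΔQ = 1868 − 1484 = 384; ΔP = 110.4 − 69.37 = 41.03.
Midpoints: P̄ = 89.89, Q̄ = 1676.0.
ε_s = (ΔQ/ΔP)(P̄/Q̄) = (384/41.03)(89.89/1676.0).

0.502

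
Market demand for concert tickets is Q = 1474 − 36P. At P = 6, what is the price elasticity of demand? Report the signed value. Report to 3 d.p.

-0.172

At P = 6, Q = 1258.
dQ/dP = −36.
ε = (dQ/dP)(P/Q) = (-36)(6/1258).
|ε| < 1, so demand is inelastic at this price.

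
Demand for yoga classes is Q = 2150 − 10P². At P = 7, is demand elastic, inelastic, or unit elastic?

Q = 1660, dQ/dP = -140.
ε = (dQ/dP)(P/Q) ≈ -0.590.
|ε| = 0.59 < 1.

inelastic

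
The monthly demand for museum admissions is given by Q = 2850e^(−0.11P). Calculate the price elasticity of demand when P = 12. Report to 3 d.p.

At P = 12, Q = 761.336.
dQ/dP = −0.11·2850e^(−0.11P) = −0.11Q = -83.747.
ε = (dQ/dP)(P/Q) = (-83.747)(12/761.336).

-1.320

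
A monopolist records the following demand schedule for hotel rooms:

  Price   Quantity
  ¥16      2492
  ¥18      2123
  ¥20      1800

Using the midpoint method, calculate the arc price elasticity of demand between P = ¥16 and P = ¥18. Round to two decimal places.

At P = 16, Q = 2492; at P = 18, Q = 2123.
ΔQ = -369, ΔP = 2. Midpoints: P̄ = 17.00, Q̄ = 2307.5.
ε = (ΔQ/ΔP)(P̄/Q̄) = (-369/2)(17.00/2307.5).

-1.36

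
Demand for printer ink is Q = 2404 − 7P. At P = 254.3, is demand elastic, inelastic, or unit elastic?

Q = 623.900, dQ/dP = -7.
ε = (dQ/dP)(P/Q) ≈ -2.853.
|ε| = 2.85 > 1.

elastic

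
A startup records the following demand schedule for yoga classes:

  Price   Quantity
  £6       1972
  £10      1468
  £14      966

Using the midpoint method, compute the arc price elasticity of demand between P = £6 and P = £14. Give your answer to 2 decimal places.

-0.86

At P = 6, Q = 1972; at P = 14, Q = 966.
ΔQ = -1006, ΔP = 8. Midpoints: P̄ = 10.00, Q̄ = 1469.0.
ε = (ΔQ/ΔP)(P̄/Q̄) = (-1006/8)(10.00/1469.0).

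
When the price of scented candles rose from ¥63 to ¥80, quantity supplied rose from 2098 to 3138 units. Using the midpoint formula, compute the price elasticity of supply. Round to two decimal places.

1.67

ΔQ = 3138 − 2098 = 1040; ΔP = 80 − 63 = 17.
Midpoints: P̄ = 71.50, Q̄ = 2618.0.
ε_s = (ΔQ/ΔP)(P̄/Q̄) = (1040/17)(71.50/2618.0).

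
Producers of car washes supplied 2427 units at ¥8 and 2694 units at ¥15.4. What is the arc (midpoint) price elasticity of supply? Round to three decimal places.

ΔQ = 2694 − 2427 = 267; ΔP = 15.4 − 8 = 7.4.
Midpoints: P̄ = 11.70, Q̄ = 2560.5.
ε_s = (ΔQ/ΔP)(P̄/Q̄) = (267/7.4)(11.70/2560.5).

0.165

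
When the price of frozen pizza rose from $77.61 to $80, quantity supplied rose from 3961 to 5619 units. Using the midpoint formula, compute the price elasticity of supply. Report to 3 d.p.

11.413

ΔQ = 5619 − 3961 = 1658; ΔP = 80 − 77.61 = 2.39.
Midpoints: P̄ = 78.81, Q̄ = 4790.0.
ε_s = (ΔQ/ΔP)(P̄/Q̄) = (1658/2.39)(78.81/4790.0).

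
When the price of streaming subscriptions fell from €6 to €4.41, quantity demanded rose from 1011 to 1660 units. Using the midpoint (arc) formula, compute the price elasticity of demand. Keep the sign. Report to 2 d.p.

-1.59

ΔQ = 1660 − 1011 = 649; ΔP = 4.41 − 6 = -1.59.
Midpoints: P̄ = 5.21, Q̄ = 1335.5.
ε = (ΔQ/ΔP)(P̄/Q̄) = (649/-1.59)(5.21/1335.5).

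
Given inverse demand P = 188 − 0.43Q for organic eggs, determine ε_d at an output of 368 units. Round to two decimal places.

-0.19

At Q = 368, P = 188 − 0.43(368) = 29.76.
dP/dQ = −0.43, so dQ/dP = 1/(−0.43) = -2.326.
ε = (dQ/dP)(P/Q) = (-2.326)(29.76/368).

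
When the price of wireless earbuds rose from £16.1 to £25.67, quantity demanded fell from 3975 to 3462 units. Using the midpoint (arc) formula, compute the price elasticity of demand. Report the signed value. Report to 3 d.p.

-0.301

ΔQ = 3462 − 3975 = -513; ΔP = 25.67 − 16.1 = 9.57.
Midpoints: P̄ = 20.89, Q̄ = 3718.5.
ε = (ΔQ/ΔP)(P̄/Q̄) = (-513/9.57)(20.89/3718.5).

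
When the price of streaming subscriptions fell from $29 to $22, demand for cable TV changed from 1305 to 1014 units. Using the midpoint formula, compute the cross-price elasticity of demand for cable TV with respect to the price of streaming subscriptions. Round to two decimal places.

0.91

ΔQ_x = 1014 − 1305 = -291; ΔP_y = 22 − 29 = -7.
Midpoints: P̄_y = 25.50, Q̄_x = 1159.5.
ε_xy = (ΔQ_x/ΔP_y)(P̄_y/Q̄_x) = (-291/-7)(25.50/1159.5).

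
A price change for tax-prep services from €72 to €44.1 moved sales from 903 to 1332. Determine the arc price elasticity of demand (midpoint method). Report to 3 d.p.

-0.799

ΔQ = 1332 − 903 = 429; ΔP = 44.1 − 72 = -27.9.
Midpoints: P̄ = 58.05, Q̄ = 1117.5.
ε = (ΔQ/ΔP)(P̄/Q̄) = (429/-27.9)(58.05/1117.5).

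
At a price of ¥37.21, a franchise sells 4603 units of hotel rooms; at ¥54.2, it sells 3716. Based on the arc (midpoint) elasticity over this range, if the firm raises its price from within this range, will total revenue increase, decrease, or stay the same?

Arc ε = (-887/16.99)(45.70/4159.5) ≈ -0.574.
|ε| = 0.57 < 1, so demand is inelastic. A price rise therefore raises total revenue.

increase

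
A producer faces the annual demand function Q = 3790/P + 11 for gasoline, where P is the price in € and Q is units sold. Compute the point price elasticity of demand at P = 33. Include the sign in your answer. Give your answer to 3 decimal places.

-0.913

At P = 33, Q = 125.848.
dQ/dP = −3790/P² = -3.480.
ε = (dQ/dP)(P/Q) = (-3.480)(33/125.848).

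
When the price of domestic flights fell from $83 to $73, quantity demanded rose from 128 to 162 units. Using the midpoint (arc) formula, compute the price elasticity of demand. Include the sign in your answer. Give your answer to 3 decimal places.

-1.829

ΔQ = 162 − 128 = 34; ΔP = 73 − 83 = -10.
Midpoints: P̄ = 78.00, Q̄ = 145.0.
ε = (ΔQ/ΔP)(P̄/Q̄) = (34/-10)(78.00/145.0).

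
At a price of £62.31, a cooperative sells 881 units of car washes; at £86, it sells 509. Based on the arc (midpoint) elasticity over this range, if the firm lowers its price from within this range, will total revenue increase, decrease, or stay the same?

increase

Arc ε = (-372/23.69)(74.16/695.0) ≈ -1.675.
|ε| = 1.68 > 1, so demand is elastic. A price cut therefore raises total revenue.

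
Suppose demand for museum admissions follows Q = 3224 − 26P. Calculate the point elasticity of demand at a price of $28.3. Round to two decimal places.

-0.30

At P = 28.3, Q = 2488.200.
dQ/dP = −26.
ε = (dQ/dP)(P/Q) = (-26)(28.3/2488.200).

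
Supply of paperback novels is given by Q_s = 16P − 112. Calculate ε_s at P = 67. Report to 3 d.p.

1.117

At P = 67, Q_s = 960.
dQ_s/dP = 16.
ε_s = (dQ_s/dP)(P/Q_s) = (16)(67/960).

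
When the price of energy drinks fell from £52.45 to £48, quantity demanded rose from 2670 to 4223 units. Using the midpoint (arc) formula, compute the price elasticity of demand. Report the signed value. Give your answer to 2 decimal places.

-5.09

ΔQ = 4223 − 2670 = 1553; ΔP = 48 − 52.45 = -4.45.
Midpoints: P̄ = 50.23, Q̄ = 3446.5.
ε = (ΔQ/ΔP)(P̄/Q̄) = (1553/-4.45)(50.23/3446.5).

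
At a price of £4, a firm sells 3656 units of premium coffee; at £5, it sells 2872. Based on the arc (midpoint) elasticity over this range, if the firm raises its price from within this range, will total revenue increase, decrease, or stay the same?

decrease

Arc ε = (-784/1)(4.50/3264.0) ≈ -1.081.
|ε| = 1.08 > 1, so demand is elastic. A price rise therefore reduces total revenue.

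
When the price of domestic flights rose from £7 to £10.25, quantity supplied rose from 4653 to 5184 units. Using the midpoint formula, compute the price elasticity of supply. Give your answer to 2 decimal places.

ΔQ = 5184 − 4653 = 531; ΔP = 10.25 − 7 = 3.25.
Midpoints: P̄ = 8.62, Q̄ = 4918.5.
ε_s = (ΔQ/ΔP)(P̄/Q̄) = (531/3.25)(8.62/4918.5).

0.29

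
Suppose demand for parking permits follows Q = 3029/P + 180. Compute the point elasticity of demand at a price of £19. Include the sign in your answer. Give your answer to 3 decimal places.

-0.470

At P = 19, Q = 339.421.
dQ/dP = −3029/P² = -8.391.
ε = (dQ/dP)(P/Q) = (-8.391)(19/339.421).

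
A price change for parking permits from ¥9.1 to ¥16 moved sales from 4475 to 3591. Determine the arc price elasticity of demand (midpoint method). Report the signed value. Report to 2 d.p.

ΔQ = 3591 − 4475 = -884; ΔP = 16 − 9.1 = 6.9.
Midpoints: P̄ = 12.55, Q̄ = 4033.0.
ε = (ΔQ/ΔP)(P̄/Q̄) = (-884/6.9)(12.55/4033.0).

-0.40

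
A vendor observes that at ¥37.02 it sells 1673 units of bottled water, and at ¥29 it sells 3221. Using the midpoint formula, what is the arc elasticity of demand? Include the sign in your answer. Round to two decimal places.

ΔQ = 3221 − 1673 = 1548; ΔP = 29 − 37.02 = -8.02.
Midpoints: P̄ = 33.01, Q̄ = 2447.0.
ε = (ΔQ/ΔP)(P̄/Q̄) = (1548/-8.02)(33.01/2447.0).

-2.60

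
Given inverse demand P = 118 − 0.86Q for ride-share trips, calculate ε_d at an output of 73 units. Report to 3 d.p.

At Q = 73, P = 118 − 0.86(73) = 55.22.
dP/dQ = −0.86, so dQ/dP = 1/(−0.86) = -1.163.
ε = (dQ/dP)(P/Q) = (-1.163)(55.22/73).

-0.880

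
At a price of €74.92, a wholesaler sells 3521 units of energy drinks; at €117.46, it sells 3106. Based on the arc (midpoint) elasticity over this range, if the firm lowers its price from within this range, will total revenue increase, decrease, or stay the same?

Arc ε = (-415/42.54)(96.19/3313.5) ≈ -0.283.
|ε| = 0.28 < 1, so demand is inelastic. A price cut therefore reduces total revenue.

decrease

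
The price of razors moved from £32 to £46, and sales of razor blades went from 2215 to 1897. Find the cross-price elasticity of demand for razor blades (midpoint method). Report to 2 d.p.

ΔQ_x = 1897 − 2215 = -318; ΔP_y = 46 − 32 = 14.
Midpoints: P̄_y = 39.00, Q̄_x = 2056.0.
ε_xy = (ΔQ_x/ΔP_y)(P̄_y/Q̄_x) = (-318/14)(39.00/2056.0).
ε_xy < 0, so the goods are complements.

-0.43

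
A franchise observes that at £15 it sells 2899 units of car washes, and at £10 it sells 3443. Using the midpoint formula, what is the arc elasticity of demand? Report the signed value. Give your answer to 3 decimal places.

-0.429

ΔQ = 3443 − 2899 = 544; ΔP = 10 − 15 = -5.
Midpoints: P̄ = 12.50, Q̄ = 3171.0.
ε = (ΔQ/ΔP)(P̄/Q̄) = (544/-5)(12.50/3171.0).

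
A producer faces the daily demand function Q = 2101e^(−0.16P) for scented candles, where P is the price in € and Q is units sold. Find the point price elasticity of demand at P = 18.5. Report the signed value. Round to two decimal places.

At P = 18.5, Q = 108.872.
dQ/dP = −0.16·2101e^(−0.16P) = −0.16Q = -17.419.
ε = (dQ/dP)(P/Q) = (-17.419)(18.5/108.872).

-2.96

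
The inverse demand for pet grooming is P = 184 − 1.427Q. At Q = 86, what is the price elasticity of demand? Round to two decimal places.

-0.50

At Q = 86, P = 184 − 1.427(86) = 61.28.
dP/dQ = −1.427, so dQ/dP = 1/(−1.427) = -0.701.
ε = (dQ/dP)(P/Q) = (-0.701)(61.28/86).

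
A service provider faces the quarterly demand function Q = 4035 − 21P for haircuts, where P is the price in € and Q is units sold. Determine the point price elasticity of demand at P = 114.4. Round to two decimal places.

-1.47

At P = 114.4, Q = 1632.600.
dQ/dP = −21.
ε = (dQ/dP)(P/Q) = (-21)(114.4/1632.600).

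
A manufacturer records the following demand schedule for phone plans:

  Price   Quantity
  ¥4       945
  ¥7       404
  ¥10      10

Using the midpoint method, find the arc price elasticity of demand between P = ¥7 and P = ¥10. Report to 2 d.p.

-5.39

At P = 7, Q = 404; at P = 10, Q = 10.
ΔQ = -394, ΔP = 3. Midpoints: P̄ = 8.50, Q̄ = 207.0.
ε = (ΔQ/ΔP)(P̄/Q̄) = (-394/3)(8.50/207.0).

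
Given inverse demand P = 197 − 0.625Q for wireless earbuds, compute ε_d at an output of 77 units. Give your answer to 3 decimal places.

At Q = 77, P = 197 − 0.625(77) = 148.88.
dP/dQ = −0.625, so dQ/dP = 1/(−0.625) = -1.600.
ε = (dQ/dP)(P/Q) = (-1.600)(148.88/77).

-3.094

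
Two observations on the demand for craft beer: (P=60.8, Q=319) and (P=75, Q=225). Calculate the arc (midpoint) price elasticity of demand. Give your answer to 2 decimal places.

-1.65

ΔQ = 225 − 319 = -94; ΔP = 75 − 60.8 = 14.2.
Midpoints: P̄ = 67.90, Q̄ = 272.0.
ε = (ΔQ/ΔP)(P̄/Q̄) = (-94/14.2)(67.90/272.0).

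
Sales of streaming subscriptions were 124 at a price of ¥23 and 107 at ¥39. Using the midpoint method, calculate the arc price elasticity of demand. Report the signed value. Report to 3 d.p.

-0.285

ΔQ = 107 − 124 = -17; ΔP = 39 − 23 = 16.
Midpoints: P̄ = 31.00, Q̄ = 115.5.
ε = (ΔQ/ΔP)(P̄/Q̄) = (-17/16)(31.00/115.5).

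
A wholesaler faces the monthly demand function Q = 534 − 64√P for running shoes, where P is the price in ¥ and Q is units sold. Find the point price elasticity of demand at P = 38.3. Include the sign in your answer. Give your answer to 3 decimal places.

At P = 38.3, Q = 137.923.
dQ/dP = −64/(2√P) = -5.171.
ε = (dQ/dP)(P/Q) = (-5.171)(38.3/137.923).

-1.436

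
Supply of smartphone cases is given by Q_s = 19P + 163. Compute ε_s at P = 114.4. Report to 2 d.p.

0.93

At P = 114.4, Q_s = 2336.60.
dQ_s/dP = 19.
ε_s = (dQ_s/dP)(P/Q_s) = (19)(114.4/2336.60).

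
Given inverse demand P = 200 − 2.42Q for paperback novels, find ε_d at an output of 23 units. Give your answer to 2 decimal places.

At Q = 23, P = 200 − 2.42(23) = 144.34.
dP/dQ = −2.42, so dQ/dP = 1/(−2.42) = -0.413.
ε = (dQ/dP)(P/Q) = (-0.413)(144.34/23).

-2.59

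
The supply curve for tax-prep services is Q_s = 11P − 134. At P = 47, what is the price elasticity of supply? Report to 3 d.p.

1.350

At P = 47, Q_s = 383.
dQ_s/dP = 11.
ε_s = (dQ_s/dP)(P/Q_s) = (11)(47/383).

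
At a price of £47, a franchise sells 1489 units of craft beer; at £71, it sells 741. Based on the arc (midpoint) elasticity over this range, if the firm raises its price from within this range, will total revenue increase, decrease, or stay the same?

Arc ε = (-748/24)(59.00/1115.0) ≈ -1.649.
|ε| = 1.65 > 1, so demand is elastic. A price rise therefore reduces total revenue.

decrease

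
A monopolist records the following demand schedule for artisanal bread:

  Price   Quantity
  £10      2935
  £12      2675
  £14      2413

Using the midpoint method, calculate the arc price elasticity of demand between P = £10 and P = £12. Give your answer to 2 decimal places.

-0.51

At P = 10, Q = 2935; at P = 12, Q = 2675.
ΔQ = -260, ΔP = 2. Midpoints: P̄ = 11.00, Q̄ = 2805.0.
ε = (ΔQ/ΔP)(P̄/Q̄) = (-260/2)(11.00/2805.0).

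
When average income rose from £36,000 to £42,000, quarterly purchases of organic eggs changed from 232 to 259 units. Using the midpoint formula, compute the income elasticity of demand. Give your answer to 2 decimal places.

ΔQ = 27, ΔI = 6000. Midpoints: Ī = 39,000, Q̄ = 245.5.
ε_I = (ΔQ/ΔI)(Ī/Q̄) = (27/6000)(39000/245.5).
ε_I > 0, so the good is normal.

0.71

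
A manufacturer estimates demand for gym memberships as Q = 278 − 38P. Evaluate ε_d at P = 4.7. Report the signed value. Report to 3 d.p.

-1.797

At P = 4.7, Q = 99.400.
dQ/dP = −38.
ε = (dQ/dP)(P/Q) = (-38)(4.7/99.400).
|ε| > 1, so demand is elastic at this price.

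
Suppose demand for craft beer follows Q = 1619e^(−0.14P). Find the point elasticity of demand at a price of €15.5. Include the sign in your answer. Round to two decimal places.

-2.17

At P = 15.5, Q = 184.854.
dQ/dP = −0.14·1619e^(−0.14P) = −0.14Q = -25.879.
ε = (dQ/dP)(P/Q) = (-25.879)(15.5/184.854).
|ε| > 1, so demand is elastic at this price.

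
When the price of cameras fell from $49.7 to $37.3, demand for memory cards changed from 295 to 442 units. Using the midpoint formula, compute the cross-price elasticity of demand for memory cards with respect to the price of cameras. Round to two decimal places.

ΔQ_x = 442 − 295 = 147; ΔP_y = 37.3 − 49.7 = -12.4.
Midpoints: P̄_y = 43.50, Q̄_x = 368.5.
ε_xy = (ΔQ_x/ΔP_y)(P̄_y/Q̄_x) = (147/-12.4)(43.50/368.5).
ε_xy < 0, so the goods are complements.

-1.40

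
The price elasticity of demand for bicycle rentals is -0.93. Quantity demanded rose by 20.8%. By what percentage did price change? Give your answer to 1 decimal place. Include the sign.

%ΔP ≈ %ΔQ / ε = (20.8%)/(-0.93) = -22.37%.

-22.4%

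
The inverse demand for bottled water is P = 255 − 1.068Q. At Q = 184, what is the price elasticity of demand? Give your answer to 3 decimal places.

-0.298

At Q = 184, P = 255 − 1.068(184) = 58.49.
dP/dQ = −1.068, so dQ/dP = 1/(−1.068) = -0.936.
ε = (dQ/dP)(P/Q) = (-0.936)(58.49/184).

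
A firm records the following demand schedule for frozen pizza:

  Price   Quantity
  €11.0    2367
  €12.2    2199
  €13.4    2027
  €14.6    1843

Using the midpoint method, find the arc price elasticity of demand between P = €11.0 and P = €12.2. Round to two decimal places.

At P = 11.0, Q = 2367; at P = 12.2, Q = 2199.
ΔQ = -168, ΔP = 1.2. Midpoints: P̄ = 11.60, Q̄ = 2283.0.
ε = (ΔQ/ΔP)(P̄/Q̄) = (-168/1.2)(11.60/2283.0).

-0.71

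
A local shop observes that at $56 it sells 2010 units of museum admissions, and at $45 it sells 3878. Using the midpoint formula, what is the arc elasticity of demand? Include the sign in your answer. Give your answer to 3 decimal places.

-2.913

ΔQ = 3878 − 2010 = 1868; ΔP = 45 − 56 = -11.
Midpoints: P̄ = 50.50, Q̄ = 2944.0.
ε = (ΔQ/ΔP)(P̄/Q̄) = (1868/-11)(50.50/2944.0).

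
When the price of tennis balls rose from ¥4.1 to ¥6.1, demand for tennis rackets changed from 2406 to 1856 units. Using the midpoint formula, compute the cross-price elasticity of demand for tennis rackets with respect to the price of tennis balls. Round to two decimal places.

ΔQ_x = 1856 − 2406 = -550; ΔP_y = 6.1 − 4.1 = 2.
Midpoints: P̄_y = 5.10, Q̄_x = 2131.0.
ε_xy = (ΔQ_x/ΔP_y)(P̄_y/Q̄_x) = (-550/2)(5.10/2131.0).
ε_xy < 0, so the goods are complements.

-0.66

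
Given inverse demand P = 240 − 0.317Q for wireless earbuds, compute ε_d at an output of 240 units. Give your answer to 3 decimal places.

-2.155

At Q = 240, P = 240 − 0.317(240) = 163.92.
dP/dQ = −0.317, so dQ/dP = 1/(−0.317) = -3.155.
ε = (dQ/dP)(P/Q) = (-3.155)(163.92/240).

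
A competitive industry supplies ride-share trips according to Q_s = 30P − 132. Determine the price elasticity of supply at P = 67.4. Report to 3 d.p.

At P = 67.4, Q_s = 1890.
dQ_s/dP = 30.
ε_s = (dQ_s/dP)(P/Q_s) = (30)(67.4/1890).

1.070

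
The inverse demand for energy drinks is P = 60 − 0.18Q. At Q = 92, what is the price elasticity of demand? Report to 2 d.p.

At Q = 92, P = 60 − 0.18(92) = 43.44.
dP/dQ = −0.18, so dQ/dP = 1/(−0.18) = -5.556.
ε = (dQ/dP)(P/Q) = (-5.556)(43.44/92).

-2.62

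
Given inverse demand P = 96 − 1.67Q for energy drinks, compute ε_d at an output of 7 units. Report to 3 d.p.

At Q = 7, P = 96 − 1.67(7) = 84.31.
dP/dQ = −1.67, so dQ/dP = 1/(−1.67) = -0.599.
ε = (dQ/dP)(P/Q) = (-0.599)(84.31/7).

-7.212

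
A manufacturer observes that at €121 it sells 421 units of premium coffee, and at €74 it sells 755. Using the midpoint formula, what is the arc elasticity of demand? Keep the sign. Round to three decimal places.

ΔQ = 755 − 421 = 334; ΔP = 74 − 121 = -47.
Midpoints: P̄ = 97.50, Q̄ = 588.0.
ε = (ΔQ/ΔP)(P̄/Q̄) = (334/-47)(97.50/588.0).

-1.178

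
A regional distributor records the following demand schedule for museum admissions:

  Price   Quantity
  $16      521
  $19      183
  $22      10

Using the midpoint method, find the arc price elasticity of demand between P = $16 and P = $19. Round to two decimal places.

-5.60

At P = 16, Q = 521; at P = 19, Q = 183.
ΔQ = -338, ΔP = 3. Midpoints: P̄ = 17.50, Q̄ = 352.0.
ε = (ΔQ/ΔP)(P̄/Q̄) = (-338/3)(17.50/352.0).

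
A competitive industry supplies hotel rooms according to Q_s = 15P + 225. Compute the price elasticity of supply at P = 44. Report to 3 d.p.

At P = 44, Q_s = 885.
dQ_s/dP = 15.
ε_s = (dQ_s/dP)(P/Q_s) = (15)(44/885).

0.746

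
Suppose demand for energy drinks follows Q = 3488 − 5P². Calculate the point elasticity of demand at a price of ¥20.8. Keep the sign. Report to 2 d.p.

-3.27

At P = 20.8, Q = 1324.800.
dQ/dP = −10P = -208.
ε = (dQ/dP)(P/Q) = (-208)(20.8/1324.800).
|ε| > 1, so demand is elastic at this price.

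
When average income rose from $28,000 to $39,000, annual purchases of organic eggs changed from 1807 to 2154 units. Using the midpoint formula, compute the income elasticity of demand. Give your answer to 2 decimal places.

ΔQ = 347, ΔI = 11000. Midpoints: Ī = 33,500, Q̄ = 1980.5.
ε_I = (ΔQ/ΔI)(Ī/Q̄) = (347/11000)(33500/1980.5).
ε_I > 0, so the good is normal.

0.53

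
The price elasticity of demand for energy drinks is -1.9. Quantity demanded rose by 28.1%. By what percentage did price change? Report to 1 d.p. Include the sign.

-14.8%

%ΔP ≈ %ΔQ / ε = (28.1%)/(-1.9) = -14.79%.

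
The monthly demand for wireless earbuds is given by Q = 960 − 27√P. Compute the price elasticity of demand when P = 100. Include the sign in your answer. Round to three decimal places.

At P = 100, Q = 690.
dQ/dP = −27/(2√P) = -1.350.
ε = (dQ/dP)(P/Q) = (-1.350)(100/690).

-0.196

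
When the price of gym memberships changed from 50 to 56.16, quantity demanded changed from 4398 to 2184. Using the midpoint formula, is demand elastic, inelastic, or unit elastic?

elastic

Arc ε ≈ -5.797.
|ε| = 5.80 > 1.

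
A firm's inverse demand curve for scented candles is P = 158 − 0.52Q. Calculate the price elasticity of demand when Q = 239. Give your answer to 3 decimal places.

-0.271

At Q = 239, P = 158 − 0.52(239) = 33.72.
dP/dQ = −0.52, so dQ/dP = 1/(−0.52) = -1.923.
ε = (dQ/dP)(P/Q) = (-1.923)(33.72/239).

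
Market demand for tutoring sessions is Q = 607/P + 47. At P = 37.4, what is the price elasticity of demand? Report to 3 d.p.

At P = 37.4, Q = 63.230.
dQ/dP = −607/P² = -0.434.
ε = (dQ/dP)(P/Q) = (-0.434)(37.4/63.230).

-0.257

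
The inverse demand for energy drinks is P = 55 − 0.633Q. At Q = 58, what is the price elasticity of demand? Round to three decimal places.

-0.498

At Q = 58, P = 55 − 0.633(58) = 18.29.
dP/dQ = −0.633, so dQ/dP = 1/(−0.633) = -1.580.
ε = (dQ/dP)(P/Q) = (-1.580)(18.29/58).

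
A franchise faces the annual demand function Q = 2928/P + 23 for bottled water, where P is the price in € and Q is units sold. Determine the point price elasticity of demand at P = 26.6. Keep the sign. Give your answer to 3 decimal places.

-0.827

At P = 26.6, Q = 133.075.
dQ/dP = −2928/P² = -4.138.
ε = (dQ/dP)(P/Q) = (-4.138)(26.6/133.075).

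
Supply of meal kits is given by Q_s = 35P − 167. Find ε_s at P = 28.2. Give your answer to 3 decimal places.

At P = 28.2, Q_s = 820.
dQ_s/dP = 35.
ε_s = (dQ_s/dP)(P/Q_s) = (35)(28.2/820).

1.204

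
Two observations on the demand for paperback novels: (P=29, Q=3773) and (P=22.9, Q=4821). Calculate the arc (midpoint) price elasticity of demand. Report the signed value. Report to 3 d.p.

ΔQ = 4821 − 3773 = 1048; ΔP = 22.9 − 29 = -6.1.
Midpoints: P̄ = 25.95, Q̄ = 4297.0.
ε = (ΔQ/ΔP)(P̄/Q̄) = (1048/-6.1)(25.95/4297.0).

-1.038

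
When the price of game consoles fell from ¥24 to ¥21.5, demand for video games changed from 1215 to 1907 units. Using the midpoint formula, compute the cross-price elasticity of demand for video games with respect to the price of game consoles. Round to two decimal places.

ΔQ_x = 1907 − 1215 = 692; ΔP_y = 21.5 − 24 = -2.5.
Midpoints: P̄_y = 22.75, Q̄_x = 1561.0.
ε_xy = (ΔQ_x/ΔP_y)(P̄_y/Q̄_x) = (692/-2.5)(22.75/1561.0).

-4.03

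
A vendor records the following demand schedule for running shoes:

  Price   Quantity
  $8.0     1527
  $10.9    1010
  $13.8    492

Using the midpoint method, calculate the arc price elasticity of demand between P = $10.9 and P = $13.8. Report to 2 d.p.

-2.94

At P = 10.9, Q = 1010; at P = 13.8, Q = 492.
ΔQ = -518, ΔP = 2.9. Midpoints: P̄ = 12.35, Q̄ = 751.0.
ε = (ΔQ/ΔP)(P̄/Q̄) = (-518/2.9)(12.35/751.0).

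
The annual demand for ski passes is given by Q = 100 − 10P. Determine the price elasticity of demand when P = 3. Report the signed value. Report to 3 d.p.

At P = 3, Q = 70.
dQ/dP = −10.
ε = (dQ/dP)(P/Q) = (-10)(3/70).

-0.429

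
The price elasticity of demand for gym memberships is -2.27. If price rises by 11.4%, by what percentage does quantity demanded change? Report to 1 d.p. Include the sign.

%ΔQ ≈ ε × %ΔP = (-2.27)(11.4%) = -25.88%.

-25.9%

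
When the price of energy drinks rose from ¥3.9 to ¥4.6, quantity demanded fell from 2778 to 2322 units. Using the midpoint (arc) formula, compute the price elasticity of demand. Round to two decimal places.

ΔQ = 2322 − 2778 = -456; ΔP = 4.6 − 3.9 = 0.7.
Midpoints: P̄ = 4.25, Q̄ = 2550.0.
ε = (ΔQ/ΔP)(P̄/Q̄) = (-456/0.7)(4.25/2550.0).

-1.09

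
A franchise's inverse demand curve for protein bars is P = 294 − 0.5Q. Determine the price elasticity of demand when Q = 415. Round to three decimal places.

At Q = 415, P = 294 − 0.5(415) = 86.50.
dP/dQ = −0.5, so dQ/dP = 1/(−0.5) = -2.000.
ε = (dQ/dP)(P/Q) = (-2.000)(86.50/415).

-0.417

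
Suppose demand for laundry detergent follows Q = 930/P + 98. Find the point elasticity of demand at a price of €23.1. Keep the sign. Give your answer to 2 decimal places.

At P = 23.1, Q = 138.260.
dQ/dP = −930/P² = -1.743.
ε = (dQ/dP)(P/Q) = (-1.743)(23.1/138.260).

-0.29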